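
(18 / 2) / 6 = 1.50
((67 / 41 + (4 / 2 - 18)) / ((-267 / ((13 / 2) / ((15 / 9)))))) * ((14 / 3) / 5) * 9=160797 / 91225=1.76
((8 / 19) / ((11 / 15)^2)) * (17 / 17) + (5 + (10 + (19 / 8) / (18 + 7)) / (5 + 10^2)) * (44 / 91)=1188784497 / 366115750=3.25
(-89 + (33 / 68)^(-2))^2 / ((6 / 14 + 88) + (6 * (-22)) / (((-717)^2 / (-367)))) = 3406191116960023 / 41976358862031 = 81.15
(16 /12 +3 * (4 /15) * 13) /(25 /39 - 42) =-2288 /8065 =-0.28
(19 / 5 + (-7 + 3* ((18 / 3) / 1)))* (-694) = -51356 / 5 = -10271.20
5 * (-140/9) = -700/9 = -77.78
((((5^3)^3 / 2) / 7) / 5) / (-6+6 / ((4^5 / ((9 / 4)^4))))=-25600000000 / 5367243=-4769.67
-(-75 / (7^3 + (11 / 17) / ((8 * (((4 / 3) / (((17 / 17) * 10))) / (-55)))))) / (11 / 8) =163200 / 926431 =0.18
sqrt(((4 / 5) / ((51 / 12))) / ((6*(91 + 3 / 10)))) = 0.02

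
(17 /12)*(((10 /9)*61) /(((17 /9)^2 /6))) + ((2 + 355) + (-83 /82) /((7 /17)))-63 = 4420495 /9758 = 453.01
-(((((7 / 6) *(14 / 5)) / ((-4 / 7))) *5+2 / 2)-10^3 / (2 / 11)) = 66331 / 12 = 5527.58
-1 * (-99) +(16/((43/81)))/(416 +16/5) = 558072/5633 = 99.07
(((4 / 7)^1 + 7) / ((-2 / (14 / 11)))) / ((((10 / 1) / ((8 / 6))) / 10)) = -212 / 33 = -6.42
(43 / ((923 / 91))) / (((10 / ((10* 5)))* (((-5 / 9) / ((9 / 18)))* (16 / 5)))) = -13545 / 2272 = -5.96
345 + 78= 423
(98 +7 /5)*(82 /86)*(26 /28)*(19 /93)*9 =2157051 /13330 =161.82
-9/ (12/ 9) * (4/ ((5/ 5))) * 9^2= -2187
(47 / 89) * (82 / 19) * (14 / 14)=3854 / 1691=2.28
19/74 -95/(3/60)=-140581/74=-1899.74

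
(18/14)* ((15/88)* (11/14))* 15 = 2025/784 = 2.58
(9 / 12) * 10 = 15 / 2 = 7.50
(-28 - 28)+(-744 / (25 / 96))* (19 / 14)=-688328 / 175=-3933.30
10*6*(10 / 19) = 600 / 19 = 31.58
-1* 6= -6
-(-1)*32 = 32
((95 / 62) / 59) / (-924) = -95 / 3379992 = -0.00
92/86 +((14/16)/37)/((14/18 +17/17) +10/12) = 322685/299108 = 1.08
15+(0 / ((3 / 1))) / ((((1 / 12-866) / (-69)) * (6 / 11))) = 15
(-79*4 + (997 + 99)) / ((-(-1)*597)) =260 / 199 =1.31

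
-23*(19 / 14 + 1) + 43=-157 / 14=-11.21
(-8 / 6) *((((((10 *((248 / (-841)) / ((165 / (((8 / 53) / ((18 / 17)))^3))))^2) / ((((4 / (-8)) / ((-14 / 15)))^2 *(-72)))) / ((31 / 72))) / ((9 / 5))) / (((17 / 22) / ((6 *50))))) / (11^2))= 578951601138434048 / 8083656480136904605772163891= 0.00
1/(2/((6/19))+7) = 0.08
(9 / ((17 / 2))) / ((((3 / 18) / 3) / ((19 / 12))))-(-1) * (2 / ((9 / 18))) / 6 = 1573 / 51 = 30.84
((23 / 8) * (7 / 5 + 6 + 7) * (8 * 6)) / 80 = 621 / 25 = 24.84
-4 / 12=-1 / 3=-0.33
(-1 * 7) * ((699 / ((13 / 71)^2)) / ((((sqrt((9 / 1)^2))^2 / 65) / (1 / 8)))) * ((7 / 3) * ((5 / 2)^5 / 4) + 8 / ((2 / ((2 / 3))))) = -313787706715 / 359424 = -873029.37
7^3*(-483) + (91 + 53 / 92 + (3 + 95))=-15224107 / 92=-165479.42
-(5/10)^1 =-1/2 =-0.50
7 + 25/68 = 501/68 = 7.37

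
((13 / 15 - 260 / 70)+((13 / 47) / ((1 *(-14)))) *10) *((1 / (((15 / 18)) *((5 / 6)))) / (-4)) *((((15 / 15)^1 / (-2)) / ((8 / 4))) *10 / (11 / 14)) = -45084 / 12925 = -3.49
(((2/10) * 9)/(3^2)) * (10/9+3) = 37/45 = 0.82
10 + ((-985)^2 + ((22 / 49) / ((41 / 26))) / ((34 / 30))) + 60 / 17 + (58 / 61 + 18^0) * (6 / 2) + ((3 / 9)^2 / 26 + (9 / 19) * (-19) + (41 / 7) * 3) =472998363607957 / 487499922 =970253.21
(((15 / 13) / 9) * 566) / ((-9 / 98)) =-277340 / 351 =-790.14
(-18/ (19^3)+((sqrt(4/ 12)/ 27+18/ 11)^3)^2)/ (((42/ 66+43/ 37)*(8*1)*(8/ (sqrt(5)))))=18588162325165*sqrt(15)/ 2460484452596544+90509856044895563309101*sqrt(5)/ 541329422708897586314496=0.40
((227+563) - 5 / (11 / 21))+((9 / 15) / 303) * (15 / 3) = 867096 / 1111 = 780.46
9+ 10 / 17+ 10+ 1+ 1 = 367 / 17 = 21.59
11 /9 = 1.22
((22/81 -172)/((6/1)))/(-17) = 6955/4131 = 1.68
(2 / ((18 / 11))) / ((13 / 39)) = 11 / 3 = 3.67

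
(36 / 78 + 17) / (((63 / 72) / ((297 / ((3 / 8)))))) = 1438272 / 91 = 15805.19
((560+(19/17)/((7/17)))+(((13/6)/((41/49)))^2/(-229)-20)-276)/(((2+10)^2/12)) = 25870351805/1164085776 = 22.22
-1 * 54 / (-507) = 18 / 169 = 0.11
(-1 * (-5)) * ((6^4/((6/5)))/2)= 2700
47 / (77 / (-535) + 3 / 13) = 326885 / 604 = 541.20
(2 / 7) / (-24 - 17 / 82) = -164 / 13895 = -0.01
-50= -50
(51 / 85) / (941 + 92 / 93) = 279 / 438025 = 0.00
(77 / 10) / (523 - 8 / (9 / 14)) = 693 / 45950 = 0.02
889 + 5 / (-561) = 498724 / 561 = 888.99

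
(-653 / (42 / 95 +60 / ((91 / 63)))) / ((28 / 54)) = -7258095 / 241948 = -30.00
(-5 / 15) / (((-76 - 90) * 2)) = 1 / 996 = 0.00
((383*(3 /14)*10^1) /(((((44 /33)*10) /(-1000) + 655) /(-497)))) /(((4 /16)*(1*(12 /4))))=-10197375 /12281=-830.34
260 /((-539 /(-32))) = 8320 /539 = 15.44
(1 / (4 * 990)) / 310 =1 / 1227600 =0.00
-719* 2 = -1438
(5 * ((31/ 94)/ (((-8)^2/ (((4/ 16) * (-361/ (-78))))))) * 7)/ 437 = 20615/ 43170816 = 0.00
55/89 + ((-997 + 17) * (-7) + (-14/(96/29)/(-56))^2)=90035971169/13123584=6860.62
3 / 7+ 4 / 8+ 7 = 111 / 14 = 7.93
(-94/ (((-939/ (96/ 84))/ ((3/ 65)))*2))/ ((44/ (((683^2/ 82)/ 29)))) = 21924983/ 1862645785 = 0.01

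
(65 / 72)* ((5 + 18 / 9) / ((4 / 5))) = 2275 / 288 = 7.90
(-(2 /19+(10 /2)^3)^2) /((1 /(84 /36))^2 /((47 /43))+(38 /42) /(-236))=-9212670937596 /96655945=-95314.06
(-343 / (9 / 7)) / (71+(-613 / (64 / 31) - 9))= 153664 / 135315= 1.14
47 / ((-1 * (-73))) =47 / 73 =0.64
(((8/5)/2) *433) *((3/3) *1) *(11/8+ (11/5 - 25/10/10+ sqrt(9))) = 109549/50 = 2190.98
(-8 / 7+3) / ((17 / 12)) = 156 / 119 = 1.31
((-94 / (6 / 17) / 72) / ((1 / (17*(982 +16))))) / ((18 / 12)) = -6777917 / 162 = -41838.99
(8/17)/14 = 4/119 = 0.03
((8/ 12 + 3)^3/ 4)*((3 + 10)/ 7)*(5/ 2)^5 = 2235.11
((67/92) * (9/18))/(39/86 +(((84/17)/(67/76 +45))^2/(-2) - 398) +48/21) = -70866834793447/76926534855398836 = -0.00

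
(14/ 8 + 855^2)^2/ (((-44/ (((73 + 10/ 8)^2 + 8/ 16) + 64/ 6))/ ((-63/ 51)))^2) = 29458352095762416432041569/ 2291728384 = 12854207462555220.69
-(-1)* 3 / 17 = 3 / 17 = 0.18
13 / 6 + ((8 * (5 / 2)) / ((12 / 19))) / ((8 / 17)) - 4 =65.46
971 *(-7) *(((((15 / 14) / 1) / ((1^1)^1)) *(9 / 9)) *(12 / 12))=-14565 / 2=-7282.50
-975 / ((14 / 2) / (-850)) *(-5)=-4143750 / 7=-591964.29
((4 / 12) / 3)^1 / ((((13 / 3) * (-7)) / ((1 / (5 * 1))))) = -1 / 1365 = -0.00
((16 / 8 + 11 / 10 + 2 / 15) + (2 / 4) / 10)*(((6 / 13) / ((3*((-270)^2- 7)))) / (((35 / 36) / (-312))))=-28368 / 12756275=-0.00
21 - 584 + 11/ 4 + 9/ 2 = -2223/ 4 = -555.75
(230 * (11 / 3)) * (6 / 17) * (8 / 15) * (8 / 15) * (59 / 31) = 3821312 / 23715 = 161.13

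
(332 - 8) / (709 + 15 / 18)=1944 / 4259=0.46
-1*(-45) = 45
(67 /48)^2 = 4489 /2304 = 1.95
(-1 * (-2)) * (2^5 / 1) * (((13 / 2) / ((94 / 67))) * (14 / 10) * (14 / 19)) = 1365728 / 4465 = 305.87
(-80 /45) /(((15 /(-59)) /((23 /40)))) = 2714 /675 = 4.02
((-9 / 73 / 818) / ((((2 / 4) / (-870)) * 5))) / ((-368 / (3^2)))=-7047 / 5493688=-0.00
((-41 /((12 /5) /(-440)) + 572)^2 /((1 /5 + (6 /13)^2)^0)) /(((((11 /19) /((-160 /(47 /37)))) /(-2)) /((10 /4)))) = 30105719670400 /423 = 71171914114.42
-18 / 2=-9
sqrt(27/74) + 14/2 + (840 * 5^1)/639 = 3 * sqrt(222)/74 + 2891/213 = 14.18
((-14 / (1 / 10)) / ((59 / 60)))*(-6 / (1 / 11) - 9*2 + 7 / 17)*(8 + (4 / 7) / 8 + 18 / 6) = 132153000 / 1003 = 131757.73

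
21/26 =0.81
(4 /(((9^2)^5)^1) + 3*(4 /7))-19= -421900912493 /24407490807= -17.29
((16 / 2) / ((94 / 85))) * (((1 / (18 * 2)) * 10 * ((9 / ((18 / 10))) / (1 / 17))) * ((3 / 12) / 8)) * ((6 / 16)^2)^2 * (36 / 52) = 2926125 / 40042496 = 0.07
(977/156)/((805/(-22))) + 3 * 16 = 47.83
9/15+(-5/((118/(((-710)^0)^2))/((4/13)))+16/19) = 104129/72865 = 1.43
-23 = -23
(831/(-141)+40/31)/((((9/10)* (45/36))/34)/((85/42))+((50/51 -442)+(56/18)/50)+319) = 3488981400/92422940239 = 0.04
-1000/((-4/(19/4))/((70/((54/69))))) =1911875/18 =106215.28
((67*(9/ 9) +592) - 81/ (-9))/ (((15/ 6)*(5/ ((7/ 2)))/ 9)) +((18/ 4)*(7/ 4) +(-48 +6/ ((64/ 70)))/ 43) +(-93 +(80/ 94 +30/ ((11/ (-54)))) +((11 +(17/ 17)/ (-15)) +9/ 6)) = 39036293437/ 26677200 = 1463.28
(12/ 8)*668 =1002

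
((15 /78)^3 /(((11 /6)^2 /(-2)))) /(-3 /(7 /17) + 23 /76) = 119700 /197516891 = 0.00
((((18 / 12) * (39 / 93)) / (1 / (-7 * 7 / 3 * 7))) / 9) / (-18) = 4459 / 10044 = 0.44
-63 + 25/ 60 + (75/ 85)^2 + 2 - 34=-325315/ 3468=-93.80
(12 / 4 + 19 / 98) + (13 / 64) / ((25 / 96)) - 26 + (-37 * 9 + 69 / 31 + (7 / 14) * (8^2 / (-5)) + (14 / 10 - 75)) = -16435592 / 37975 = -432.80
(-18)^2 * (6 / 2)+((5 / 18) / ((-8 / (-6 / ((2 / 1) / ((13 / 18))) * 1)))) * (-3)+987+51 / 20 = 2824307 / 1440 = 1961.32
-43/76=-0.57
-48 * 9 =-432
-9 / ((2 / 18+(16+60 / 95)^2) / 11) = -321651 / 899065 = -0.36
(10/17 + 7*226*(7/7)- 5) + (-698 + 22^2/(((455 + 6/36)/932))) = 86847619/46427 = 1870.63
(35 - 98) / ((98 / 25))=-225 / 14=-16.07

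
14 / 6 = 7 / 3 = 2.33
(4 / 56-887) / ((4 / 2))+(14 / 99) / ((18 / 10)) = -443.39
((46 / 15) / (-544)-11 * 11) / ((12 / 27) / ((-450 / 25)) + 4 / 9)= -13329981 / 46240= -288.28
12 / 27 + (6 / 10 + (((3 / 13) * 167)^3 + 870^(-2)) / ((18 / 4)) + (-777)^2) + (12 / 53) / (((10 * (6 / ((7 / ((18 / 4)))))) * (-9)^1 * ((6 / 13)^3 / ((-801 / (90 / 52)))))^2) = 8662587212566557385773493 / 14051437082690670000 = 616491.19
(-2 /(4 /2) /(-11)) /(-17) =-1 /187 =-0.01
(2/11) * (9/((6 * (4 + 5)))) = 1/33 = 0.03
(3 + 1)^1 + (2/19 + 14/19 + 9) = 263/19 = 13.84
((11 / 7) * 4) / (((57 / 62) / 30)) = 27280 / 133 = 205.11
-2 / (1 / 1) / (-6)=1 / 3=0.33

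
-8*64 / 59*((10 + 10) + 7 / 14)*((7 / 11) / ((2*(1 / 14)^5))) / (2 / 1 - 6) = 4939375616 / 649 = 7610748.25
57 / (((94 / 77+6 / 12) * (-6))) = -1463 / 265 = -5.52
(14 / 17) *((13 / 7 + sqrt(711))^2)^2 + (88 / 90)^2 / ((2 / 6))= 10922496 *sqrt(79) / 833 + 1686311446616 / 3935925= 544985.09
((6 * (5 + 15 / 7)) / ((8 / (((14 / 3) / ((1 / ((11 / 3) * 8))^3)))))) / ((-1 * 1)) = -17036800 / 27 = -630992.59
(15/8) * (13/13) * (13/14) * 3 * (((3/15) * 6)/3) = 117/56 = 2.09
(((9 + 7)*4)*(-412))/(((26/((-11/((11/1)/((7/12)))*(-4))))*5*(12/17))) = -392224/585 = -670.47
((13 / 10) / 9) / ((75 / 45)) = 13 / 150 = 0.09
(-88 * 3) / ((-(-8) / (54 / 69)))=-594 / 23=-25.83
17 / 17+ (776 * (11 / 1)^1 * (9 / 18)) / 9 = 4277 / 9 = 475.22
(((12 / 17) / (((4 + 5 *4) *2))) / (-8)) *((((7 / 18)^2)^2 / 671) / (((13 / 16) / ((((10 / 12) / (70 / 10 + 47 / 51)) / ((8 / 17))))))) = -204085 / 11838242617344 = -0.00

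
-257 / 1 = -257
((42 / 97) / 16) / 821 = 21 / 637096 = 0.00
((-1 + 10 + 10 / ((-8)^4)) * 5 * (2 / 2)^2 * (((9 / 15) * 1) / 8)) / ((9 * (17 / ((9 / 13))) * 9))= 18437 / 10862592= 0.00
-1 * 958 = -958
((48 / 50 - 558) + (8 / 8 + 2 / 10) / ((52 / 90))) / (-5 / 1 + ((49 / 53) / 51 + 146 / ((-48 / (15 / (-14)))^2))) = 12230931589632 / 108193160725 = 113.05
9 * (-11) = -99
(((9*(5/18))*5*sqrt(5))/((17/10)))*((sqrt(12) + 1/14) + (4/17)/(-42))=5875*sqrt(5)/12138 + 250*sqrt(15)/17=58.04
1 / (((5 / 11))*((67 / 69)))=759 / 335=2.27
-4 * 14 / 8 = -7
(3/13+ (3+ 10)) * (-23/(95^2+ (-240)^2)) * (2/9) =-7912/7795125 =-0.00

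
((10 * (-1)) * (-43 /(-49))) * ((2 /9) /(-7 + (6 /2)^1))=215 /441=0.49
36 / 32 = 9 / 8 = 1.12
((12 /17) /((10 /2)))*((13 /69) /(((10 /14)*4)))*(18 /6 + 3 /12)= 1183 /39100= 0.03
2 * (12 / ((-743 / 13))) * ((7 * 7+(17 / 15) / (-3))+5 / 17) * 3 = -3891784 / 63155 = -61.62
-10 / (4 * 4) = -5 / 8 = -0.62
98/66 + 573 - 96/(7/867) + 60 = -2600090/231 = -11255.80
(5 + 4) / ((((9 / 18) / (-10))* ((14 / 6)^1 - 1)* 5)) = -27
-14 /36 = -7 /18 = -0.39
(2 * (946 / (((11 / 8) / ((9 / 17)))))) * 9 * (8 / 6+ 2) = 371520 / 17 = 21854.12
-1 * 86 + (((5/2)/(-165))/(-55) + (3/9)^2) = -85.89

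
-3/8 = -0.38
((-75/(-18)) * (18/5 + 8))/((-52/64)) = -2320/39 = -59.49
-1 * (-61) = 61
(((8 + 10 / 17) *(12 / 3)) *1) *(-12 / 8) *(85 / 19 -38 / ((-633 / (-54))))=-4326564 / 68153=-63.48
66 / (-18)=-3.67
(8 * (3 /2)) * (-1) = -12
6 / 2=3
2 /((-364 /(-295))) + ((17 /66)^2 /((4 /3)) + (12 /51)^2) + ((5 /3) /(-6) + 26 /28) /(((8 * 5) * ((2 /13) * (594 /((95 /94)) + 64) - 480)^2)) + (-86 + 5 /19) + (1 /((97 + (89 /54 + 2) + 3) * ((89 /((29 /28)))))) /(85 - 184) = -1381591885527930790375995925 /16445399868231797086880256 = -84.01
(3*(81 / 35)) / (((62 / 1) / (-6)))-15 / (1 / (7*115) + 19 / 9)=-129068991 / 16604840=-7.77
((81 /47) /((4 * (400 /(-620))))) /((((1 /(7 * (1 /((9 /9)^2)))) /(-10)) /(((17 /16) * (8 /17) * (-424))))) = -931581 /94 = -9910.44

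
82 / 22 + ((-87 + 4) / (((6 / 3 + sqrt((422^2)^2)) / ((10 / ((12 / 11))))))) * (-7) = 44160661 / 11753676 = 3.76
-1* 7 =-7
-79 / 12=-6.58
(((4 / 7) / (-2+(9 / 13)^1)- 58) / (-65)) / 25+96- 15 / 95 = 352268001 / 3674125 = 95.88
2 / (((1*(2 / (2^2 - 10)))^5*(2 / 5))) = -1215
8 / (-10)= -4 / 5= -0.80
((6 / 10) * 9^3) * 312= 682344 / 5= 136468.80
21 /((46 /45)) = 945 /46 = 20.54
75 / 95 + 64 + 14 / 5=6421 / 95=67.59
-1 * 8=-8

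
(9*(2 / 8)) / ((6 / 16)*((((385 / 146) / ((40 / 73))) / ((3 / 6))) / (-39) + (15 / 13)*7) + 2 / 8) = 1872 / 2651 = 0.71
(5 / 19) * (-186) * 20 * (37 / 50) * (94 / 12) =-107818 / 19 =-5674.63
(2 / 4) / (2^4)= 1 / 32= 0.03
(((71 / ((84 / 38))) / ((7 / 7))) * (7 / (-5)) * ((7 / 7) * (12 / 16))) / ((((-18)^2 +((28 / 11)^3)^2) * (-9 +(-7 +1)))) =2389835789 / 633525640800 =0.00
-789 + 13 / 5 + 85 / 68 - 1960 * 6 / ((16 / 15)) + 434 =-227523 / 20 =-11376.15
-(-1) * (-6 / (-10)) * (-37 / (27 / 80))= -592 / 9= -65.78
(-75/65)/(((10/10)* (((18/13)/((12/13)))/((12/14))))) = -60/91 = -0.66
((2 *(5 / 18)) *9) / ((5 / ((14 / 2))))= 7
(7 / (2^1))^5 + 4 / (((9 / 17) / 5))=162143 / 288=563.00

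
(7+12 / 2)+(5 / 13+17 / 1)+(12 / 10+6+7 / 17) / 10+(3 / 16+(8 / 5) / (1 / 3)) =3194183 / 88400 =36.13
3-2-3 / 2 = -1 / 2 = -0.50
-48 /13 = -3.69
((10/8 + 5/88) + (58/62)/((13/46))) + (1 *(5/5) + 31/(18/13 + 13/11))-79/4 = -26733259/13015288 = -2.05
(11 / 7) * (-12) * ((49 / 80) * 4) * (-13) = 3003 / 5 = 600.60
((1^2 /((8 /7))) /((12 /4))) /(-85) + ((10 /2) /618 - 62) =-13026461 /210120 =-62.00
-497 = -497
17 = 17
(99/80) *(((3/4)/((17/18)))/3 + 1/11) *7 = 8379/2720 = 3.08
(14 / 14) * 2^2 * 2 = 8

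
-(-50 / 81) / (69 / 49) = 2450 / 5589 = 0.44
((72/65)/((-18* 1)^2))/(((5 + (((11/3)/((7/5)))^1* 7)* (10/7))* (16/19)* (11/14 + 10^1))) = 931/77145900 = 0.00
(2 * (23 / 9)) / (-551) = -46 / 4959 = -0.01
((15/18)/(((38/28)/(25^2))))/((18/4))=43750/513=85.28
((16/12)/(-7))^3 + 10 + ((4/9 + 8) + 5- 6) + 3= 189272/9261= 20.44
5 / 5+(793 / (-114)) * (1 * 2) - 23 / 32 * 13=-40595 / 1824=-22.26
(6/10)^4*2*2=324/625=0.52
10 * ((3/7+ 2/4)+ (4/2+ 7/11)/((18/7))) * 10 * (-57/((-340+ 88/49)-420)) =14.69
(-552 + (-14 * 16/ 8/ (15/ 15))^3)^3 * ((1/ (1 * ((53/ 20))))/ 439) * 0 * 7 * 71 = 0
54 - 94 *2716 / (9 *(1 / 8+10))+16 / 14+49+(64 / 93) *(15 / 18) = -2696.97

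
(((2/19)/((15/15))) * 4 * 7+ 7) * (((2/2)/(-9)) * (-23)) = 483/19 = 25.42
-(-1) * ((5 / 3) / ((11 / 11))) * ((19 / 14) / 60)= 19 / 504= 0.04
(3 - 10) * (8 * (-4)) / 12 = 18.67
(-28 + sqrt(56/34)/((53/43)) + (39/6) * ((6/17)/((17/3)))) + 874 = 86 * sqrt(119)/901 + 244611/289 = 847.45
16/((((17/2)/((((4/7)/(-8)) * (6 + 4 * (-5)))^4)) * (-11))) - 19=-3585/187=-19.17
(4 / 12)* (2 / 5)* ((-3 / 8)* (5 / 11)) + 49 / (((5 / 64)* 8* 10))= 8599 / 1100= 7.82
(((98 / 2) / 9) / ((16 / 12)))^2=2401 / 144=16.67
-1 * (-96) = 96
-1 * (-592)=592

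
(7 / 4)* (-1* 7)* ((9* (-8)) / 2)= 441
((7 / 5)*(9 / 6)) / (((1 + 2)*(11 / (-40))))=-28 / 11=-2.55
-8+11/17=-7.35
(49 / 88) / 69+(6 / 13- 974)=-76846595 / 78936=-973.53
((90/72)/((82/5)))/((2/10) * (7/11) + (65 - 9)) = 0.00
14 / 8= 7 / 4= 1.75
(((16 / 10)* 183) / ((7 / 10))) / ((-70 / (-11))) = 65.73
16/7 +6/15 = 94/35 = 2.69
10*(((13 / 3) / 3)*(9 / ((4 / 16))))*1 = 520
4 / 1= 4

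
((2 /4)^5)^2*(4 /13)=1 /3328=0.00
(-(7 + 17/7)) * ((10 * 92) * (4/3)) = -80960/7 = -11565.71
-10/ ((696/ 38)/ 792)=-12540/ 29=-432.41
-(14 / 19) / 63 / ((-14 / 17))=17 / 1197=0.01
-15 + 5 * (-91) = -470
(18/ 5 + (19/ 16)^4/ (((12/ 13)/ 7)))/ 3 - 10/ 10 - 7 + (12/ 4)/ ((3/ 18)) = 191416631/ 11796480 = 16.23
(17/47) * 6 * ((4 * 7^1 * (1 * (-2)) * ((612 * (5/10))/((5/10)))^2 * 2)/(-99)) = 475421184/517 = 919576.76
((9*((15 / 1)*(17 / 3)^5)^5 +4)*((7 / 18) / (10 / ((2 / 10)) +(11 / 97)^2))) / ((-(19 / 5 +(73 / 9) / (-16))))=-47508854157437853235512116372791505596120 / 432254276069178249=-109909506481861861393460.80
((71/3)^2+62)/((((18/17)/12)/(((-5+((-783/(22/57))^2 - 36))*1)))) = 17235965361001/594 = 29016776702.02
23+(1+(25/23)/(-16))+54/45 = 46243/1840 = 25.13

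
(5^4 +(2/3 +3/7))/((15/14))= 584.36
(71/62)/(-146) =-71/9052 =-0.01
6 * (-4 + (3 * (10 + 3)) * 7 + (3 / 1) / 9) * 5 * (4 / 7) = 32320 / 7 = 4617.14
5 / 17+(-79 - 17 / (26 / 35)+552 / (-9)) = -216037 / 1326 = -162.92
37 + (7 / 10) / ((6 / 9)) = 761 / 20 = 38.05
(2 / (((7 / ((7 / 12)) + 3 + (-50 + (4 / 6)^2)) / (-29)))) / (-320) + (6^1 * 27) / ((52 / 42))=84638367 / 646880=130.84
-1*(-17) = 17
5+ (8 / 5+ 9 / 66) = 6.74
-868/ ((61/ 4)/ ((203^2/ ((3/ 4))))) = -3127380.28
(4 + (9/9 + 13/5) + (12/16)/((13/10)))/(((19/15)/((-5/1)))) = -15945/494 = -32.28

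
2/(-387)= -2/387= -0.01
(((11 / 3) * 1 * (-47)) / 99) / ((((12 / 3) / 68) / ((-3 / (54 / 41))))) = 32759 / 486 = 67.41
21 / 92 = 0.23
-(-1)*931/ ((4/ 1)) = 931/ 4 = 232.75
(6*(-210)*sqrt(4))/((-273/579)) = 69480/13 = 5344.62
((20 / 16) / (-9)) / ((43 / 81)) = -45 / 172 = -0.26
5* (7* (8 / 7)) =40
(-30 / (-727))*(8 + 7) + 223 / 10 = 166621 / 7270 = 22.92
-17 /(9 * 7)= -17 /63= -0.27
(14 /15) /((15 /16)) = 224 /225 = 1.00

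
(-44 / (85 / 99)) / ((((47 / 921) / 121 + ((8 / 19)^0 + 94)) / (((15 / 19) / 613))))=-728155494 / 1048101964529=-0.00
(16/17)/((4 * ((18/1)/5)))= 10/153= 0.07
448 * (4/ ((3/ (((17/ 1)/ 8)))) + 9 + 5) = 22624/ 3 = 7541.33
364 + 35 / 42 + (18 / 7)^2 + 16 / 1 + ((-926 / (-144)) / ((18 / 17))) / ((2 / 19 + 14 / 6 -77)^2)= 2904687690007 / 7497000000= 387.45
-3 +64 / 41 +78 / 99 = -0.65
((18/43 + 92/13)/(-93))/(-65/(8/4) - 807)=0.00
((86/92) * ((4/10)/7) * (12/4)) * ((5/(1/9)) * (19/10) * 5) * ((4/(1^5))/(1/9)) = 397062/161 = 2466.22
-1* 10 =-10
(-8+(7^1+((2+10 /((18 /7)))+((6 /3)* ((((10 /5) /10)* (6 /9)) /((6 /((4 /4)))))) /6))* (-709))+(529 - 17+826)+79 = -1044154 /135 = -7734.47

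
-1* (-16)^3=4096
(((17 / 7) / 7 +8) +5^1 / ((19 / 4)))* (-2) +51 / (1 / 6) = 287.20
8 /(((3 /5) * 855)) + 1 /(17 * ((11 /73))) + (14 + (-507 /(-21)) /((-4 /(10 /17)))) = 14579371 /1343034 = 10.86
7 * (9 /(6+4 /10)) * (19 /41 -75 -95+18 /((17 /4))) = -36292725 /22304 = -1627.18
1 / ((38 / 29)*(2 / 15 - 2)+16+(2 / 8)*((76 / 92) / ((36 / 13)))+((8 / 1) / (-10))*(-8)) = 96048 / 1923707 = 0.05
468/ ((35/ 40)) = 3744/ 7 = 534.86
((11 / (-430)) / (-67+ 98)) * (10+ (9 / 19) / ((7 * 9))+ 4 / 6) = -46849 / 5318670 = -0.01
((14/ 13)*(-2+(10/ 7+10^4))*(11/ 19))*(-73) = -5916504/ 13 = -455115.69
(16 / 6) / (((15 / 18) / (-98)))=-1568 / 5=-313.60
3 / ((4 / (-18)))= -27 / 2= -13.50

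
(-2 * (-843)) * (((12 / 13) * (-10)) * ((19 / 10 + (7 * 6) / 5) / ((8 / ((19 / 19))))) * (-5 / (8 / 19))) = 24746265 / 104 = 237944.86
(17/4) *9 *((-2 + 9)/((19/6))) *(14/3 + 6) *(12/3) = 68544/19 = 3607.58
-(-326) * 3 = 978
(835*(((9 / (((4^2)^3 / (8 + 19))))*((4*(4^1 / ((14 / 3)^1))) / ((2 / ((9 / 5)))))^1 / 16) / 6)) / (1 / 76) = 6939351 / 57344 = 121.01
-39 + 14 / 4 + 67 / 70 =-34.54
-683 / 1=-683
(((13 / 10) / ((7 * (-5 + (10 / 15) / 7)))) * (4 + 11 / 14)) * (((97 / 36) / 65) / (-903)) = 6499 / 781275600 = 0.00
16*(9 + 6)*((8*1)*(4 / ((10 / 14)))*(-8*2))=-172032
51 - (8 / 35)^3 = 2186113 / 42875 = 50.99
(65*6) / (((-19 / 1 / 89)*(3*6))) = -5785 / 57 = -101.49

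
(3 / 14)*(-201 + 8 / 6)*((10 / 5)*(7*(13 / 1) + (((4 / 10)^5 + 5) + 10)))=-28348274 / 3125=-9071.45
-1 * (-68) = 68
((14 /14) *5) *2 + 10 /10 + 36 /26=161 /13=12.38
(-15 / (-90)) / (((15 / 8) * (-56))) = -1 / 630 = -0.00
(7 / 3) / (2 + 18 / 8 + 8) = 4 / 21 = 0.19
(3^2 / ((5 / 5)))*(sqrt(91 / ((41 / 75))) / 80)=9*sqrt(11193) / 656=1.45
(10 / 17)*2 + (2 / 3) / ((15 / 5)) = 214 / 153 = 1.40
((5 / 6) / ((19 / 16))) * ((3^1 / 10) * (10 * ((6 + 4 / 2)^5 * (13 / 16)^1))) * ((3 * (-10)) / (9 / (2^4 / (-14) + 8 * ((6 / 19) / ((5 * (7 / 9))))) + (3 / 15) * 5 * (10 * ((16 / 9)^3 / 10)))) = 7639341465600 / 57371963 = 133154.61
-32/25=-1.28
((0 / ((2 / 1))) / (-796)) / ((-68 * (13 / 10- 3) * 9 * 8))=0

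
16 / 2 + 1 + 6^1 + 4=19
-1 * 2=-2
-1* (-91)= 91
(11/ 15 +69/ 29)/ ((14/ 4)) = 0.89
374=374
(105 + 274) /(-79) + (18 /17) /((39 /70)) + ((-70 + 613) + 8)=548.10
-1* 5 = -5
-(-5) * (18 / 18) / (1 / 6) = 30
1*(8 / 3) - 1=5 / 3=1.67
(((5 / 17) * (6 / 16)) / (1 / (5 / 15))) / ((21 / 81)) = 135 / 952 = 0.14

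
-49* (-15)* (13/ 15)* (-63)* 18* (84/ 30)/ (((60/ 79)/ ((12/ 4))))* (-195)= 7789547493/ 5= 1557909498.60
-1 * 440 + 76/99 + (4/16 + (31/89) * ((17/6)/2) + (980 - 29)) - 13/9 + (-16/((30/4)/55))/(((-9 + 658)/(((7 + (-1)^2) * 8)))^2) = 31279952729/61342182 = 509.93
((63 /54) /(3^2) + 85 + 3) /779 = 4759 /42066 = 0.11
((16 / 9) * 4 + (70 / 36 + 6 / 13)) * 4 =38.07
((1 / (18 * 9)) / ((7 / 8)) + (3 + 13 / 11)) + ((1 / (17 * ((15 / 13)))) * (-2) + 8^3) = 273600896 / 530145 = 516.09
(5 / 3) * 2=10 / 3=3.33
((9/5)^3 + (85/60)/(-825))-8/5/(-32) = 145537/24750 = 5.88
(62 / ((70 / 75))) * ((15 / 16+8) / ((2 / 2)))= 66495 / 112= 593.71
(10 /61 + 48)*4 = 11752 /61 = 192.66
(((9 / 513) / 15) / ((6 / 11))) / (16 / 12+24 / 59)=0.00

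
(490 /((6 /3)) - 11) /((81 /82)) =2132 /9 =236.89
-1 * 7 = -7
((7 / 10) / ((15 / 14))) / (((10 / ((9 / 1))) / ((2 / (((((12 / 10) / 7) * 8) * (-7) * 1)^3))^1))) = -49 / 36864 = -0.00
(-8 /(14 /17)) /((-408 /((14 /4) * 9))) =3 /4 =0.75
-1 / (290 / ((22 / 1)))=-0.08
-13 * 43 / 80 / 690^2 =-559 / 38088000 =-0.00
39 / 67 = 0.58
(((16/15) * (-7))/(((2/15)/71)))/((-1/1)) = 3976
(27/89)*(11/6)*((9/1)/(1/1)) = 891/178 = 5.01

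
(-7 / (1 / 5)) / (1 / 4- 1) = 140 / 3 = 46.67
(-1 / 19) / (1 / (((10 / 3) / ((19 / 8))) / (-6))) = 40 / 3249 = 0.01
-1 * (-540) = 540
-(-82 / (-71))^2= -6724 / 5041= -1.33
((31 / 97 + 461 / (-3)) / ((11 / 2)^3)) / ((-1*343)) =356992 / 132851103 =0.00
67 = 67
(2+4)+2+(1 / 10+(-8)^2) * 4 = 1322 / 5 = 264.40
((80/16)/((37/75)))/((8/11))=4125/296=13.94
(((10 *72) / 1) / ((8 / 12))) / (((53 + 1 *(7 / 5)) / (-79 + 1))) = -26325 / 17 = -1548.53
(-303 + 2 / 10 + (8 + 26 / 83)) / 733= -122212 / 304195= -0.40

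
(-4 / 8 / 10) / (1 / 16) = -4 / 5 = -0.80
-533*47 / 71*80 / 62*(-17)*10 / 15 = 34069360 / 6603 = 5159.68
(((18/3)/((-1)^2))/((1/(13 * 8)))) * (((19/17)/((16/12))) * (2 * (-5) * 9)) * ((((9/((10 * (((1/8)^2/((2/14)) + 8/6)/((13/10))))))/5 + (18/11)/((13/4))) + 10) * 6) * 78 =-304291131513408/1294975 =-234978382.99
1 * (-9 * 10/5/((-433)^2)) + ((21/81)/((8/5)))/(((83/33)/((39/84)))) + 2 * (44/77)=36789266989/31372159392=1.17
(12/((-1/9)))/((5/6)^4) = -139968/625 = -223.95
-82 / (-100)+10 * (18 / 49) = 4.49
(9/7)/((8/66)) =297/28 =10.61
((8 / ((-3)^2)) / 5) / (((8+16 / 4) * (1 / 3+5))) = 1 / 360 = 0.00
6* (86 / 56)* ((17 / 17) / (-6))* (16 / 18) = -1.37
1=1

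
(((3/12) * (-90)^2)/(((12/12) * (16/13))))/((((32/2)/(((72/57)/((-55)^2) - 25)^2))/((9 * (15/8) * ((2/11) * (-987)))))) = -57933898904892352797/297673784320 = -194622106.33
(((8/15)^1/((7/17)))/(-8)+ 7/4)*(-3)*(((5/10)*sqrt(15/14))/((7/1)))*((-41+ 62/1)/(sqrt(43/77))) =-2001*sqrt(14190)/24080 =-9.90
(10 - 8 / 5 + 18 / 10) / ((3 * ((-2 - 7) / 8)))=-136 / 45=-3.02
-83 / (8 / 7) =-581 / 8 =-72.62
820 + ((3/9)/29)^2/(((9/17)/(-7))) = 55859101/68121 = 820.00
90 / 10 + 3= 12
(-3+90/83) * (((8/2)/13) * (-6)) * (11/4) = 10494/1079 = 9.73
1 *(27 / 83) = 27 / 83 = 0.33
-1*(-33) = 33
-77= -77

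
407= 407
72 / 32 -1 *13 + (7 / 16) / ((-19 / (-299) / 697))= 1455553 / 304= 4788.00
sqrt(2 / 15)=sqrt(30) / 15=0.37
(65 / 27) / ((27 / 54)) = 130 / 27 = 4.81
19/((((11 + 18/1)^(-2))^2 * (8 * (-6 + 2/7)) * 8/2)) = -94068373/1280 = -73490.92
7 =7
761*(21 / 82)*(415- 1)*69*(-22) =-5021645706 / 41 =-122479163.56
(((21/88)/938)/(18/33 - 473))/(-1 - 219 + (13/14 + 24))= 21/7607451752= 0.00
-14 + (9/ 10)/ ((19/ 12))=-1276/ 95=-13.43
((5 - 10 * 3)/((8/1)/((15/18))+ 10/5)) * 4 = -250/29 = -8.62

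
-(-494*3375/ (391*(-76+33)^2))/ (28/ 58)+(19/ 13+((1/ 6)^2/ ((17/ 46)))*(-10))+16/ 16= 3840929914/ 592103421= 6.49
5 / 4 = 1.25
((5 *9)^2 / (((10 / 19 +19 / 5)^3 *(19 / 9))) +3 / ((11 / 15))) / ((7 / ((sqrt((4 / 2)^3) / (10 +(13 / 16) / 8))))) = 38465195520 *sqrt(2) / 85335492011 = 0.64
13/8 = 1.62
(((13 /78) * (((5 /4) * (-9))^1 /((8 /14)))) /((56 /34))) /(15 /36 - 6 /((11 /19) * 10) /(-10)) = -3.83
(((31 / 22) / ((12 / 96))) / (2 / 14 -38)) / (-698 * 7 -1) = 868 / 14245605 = 0.00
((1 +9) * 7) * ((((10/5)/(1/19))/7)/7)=380/7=54.29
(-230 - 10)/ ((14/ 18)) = -2160/ 7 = -308.57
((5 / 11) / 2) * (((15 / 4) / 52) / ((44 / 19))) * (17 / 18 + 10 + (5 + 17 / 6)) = 6175 / 46464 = 0.13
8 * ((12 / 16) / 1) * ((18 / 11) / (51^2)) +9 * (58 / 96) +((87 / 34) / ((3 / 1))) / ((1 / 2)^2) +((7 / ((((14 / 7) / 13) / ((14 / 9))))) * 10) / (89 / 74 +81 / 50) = 44326432457 / 170750448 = 259.60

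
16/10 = 8/5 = 1.60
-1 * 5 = -5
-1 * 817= -817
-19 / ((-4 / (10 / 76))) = 0.62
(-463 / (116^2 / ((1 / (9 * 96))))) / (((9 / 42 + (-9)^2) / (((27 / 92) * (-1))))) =3241 / 22520822784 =0.00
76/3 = 25.33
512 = 512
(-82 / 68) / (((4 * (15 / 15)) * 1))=-0.30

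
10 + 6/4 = 23/2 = 11.50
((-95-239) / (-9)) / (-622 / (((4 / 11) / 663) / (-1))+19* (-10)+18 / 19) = 12692 / 387784377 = 0.00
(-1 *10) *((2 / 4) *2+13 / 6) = -95 / 3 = -31.67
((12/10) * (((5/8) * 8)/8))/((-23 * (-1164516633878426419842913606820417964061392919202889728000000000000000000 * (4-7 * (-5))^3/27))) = 3/235376760106043061684329069864970160567944982400964883382272000000000000000000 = 0.00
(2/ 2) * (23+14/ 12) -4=20.17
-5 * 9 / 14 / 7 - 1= -143 / 98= -1.46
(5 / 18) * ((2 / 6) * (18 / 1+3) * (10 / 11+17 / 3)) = 7595 / 594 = 12.79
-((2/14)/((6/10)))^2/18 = -0.00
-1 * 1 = -1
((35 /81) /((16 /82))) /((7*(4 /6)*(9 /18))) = 0.95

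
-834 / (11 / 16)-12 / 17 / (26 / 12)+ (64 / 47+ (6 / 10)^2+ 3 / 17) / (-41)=-1213.46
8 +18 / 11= 9.64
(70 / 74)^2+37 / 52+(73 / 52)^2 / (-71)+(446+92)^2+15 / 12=76074179959119 / 262826096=289446.83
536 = 536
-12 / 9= -4 / 3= -1.33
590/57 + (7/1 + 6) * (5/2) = 4885/114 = 42.85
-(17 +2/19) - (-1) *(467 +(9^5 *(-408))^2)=11028057492041764/19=580424078528513.89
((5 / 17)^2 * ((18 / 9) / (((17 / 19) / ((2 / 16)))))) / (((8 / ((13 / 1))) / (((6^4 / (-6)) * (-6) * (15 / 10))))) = 1500525 / 19652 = 76.35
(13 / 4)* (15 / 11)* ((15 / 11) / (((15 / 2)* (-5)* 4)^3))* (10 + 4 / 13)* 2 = -67 / 1815000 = -0.00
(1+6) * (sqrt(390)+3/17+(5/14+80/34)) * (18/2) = 6183/34+63 * sqrt(390) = 1426.00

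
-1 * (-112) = 112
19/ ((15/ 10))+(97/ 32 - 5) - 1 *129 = -11357/ 96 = -118.30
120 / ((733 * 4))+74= 54272 / 733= 74.04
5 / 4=1.25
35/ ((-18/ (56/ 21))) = -140/ 27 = -5.19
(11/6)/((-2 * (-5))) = 11/60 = 0.18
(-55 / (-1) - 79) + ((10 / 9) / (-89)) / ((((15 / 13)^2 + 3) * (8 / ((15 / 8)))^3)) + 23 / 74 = -2494838055453 / 105315303424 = -23.69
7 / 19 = 0.37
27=27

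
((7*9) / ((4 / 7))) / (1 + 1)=441 / 8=55.12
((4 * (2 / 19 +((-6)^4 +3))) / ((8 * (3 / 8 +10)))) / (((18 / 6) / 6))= 197464 / 1577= 125.21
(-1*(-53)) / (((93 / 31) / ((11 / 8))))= 583 / 24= 24.29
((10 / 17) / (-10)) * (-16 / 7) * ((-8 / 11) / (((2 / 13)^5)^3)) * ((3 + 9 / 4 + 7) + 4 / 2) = -2917595901803173149 / 1340416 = -2176634643128.08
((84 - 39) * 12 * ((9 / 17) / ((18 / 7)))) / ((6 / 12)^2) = 7560 / 17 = 444.71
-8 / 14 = -4 / 7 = -0.57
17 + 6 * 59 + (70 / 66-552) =-5938 / 33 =-179.94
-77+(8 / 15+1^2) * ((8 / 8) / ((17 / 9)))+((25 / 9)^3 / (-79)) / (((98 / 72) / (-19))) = -1929618776 / 26651835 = -72.40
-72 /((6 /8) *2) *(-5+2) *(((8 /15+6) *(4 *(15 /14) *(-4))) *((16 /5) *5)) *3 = -774144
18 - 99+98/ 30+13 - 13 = -1166/ 15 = -77.73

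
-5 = -5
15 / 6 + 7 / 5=39 / 10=3.90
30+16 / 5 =166 / 5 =33.20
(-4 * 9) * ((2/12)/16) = -3/8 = -0.38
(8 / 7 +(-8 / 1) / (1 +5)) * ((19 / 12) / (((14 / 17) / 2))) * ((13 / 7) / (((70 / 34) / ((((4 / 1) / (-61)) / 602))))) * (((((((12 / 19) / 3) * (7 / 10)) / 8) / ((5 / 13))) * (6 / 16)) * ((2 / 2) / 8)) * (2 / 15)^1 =48841 / 2267216280000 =0.00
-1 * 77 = -77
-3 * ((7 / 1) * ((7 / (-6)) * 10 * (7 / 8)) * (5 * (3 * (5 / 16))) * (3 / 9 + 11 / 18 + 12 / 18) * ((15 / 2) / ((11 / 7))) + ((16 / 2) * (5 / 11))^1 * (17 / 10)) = 43413677 / 5632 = 7708.39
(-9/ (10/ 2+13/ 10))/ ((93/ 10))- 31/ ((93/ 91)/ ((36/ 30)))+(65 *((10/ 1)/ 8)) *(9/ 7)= 884197/ 13020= 67.91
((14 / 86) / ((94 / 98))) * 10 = 3430 / 2021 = 1.70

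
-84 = -84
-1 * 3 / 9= -1 / 3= -0.33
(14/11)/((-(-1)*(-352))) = -7/1936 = -0.00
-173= -173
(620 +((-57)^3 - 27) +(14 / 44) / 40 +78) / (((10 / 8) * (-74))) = 162379353 / 81400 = 1994.83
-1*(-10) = 10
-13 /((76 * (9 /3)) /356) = -1157 /57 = -20.30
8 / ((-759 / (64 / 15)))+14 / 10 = 15427 / 11385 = 1.36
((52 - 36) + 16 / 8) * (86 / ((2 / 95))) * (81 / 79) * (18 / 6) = 226174.56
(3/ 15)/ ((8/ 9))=9/ 40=0.22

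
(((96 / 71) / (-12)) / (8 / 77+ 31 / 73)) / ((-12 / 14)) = 157388 / 632823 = 0.25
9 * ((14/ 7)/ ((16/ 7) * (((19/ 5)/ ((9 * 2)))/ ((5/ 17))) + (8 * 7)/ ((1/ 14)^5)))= 14175/ 23718039692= 0.00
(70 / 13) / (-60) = -7 / 78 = -0.09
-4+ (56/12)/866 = -3.99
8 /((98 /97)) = 388 /49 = 7.92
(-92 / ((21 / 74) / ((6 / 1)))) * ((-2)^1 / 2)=13616 / 7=1945.14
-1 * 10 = -10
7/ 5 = 1.40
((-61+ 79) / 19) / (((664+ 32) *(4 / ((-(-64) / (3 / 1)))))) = 4 / 551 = 0.01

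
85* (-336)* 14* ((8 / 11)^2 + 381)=-18458613600 / 121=-152550525.62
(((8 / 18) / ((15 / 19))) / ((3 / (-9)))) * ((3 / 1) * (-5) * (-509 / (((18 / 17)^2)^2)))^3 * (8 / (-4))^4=-36495054217016299898452775 / 6025163444928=-6057106093567.96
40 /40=1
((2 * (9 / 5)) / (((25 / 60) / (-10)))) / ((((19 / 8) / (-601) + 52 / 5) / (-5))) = 1153920 / 27769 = 41.55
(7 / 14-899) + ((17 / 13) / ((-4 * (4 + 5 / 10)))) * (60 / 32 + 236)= -1714343 / 1872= -915.78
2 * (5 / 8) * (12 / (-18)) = -5 / 6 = -0.83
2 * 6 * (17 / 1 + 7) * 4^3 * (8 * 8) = 1179648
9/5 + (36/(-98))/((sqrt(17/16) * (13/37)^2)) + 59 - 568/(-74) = 12668/185 - 98568 * sqrt(17)/140777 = 65.59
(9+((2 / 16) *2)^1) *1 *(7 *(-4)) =-259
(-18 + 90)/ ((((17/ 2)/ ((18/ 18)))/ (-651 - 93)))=-107136/ 17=-6302.12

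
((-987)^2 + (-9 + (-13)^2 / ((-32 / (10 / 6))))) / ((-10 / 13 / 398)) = -48386479661 / 96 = -504025829.80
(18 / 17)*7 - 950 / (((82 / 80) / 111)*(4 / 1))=-17921334 / 697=-25712.10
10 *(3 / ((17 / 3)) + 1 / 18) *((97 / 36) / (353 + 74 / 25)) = 2170375 / 49015692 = 0.04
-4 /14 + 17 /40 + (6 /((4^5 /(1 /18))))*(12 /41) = 51203 /367360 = 0.14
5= 5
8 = 8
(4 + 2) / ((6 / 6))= 6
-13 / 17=-0.76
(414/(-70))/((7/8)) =-1656/245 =-6.76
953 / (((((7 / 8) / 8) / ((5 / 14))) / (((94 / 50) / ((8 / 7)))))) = 179164 / 35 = 5118.97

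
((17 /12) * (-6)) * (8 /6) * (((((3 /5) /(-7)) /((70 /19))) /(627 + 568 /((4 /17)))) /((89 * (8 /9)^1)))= 2907 /2652360200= 0.00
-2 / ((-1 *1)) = 2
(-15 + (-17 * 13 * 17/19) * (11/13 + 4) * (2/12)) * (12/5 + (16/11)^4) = -1670943354/1390895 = -1201.34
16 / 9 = 1.78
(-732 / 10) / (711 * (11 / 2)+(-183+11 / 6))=-549 / 27970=-0.02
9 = 9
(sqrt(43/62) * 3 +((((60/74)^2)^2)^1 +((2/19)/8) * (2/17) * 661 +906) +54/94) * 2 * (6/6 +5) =18 * sqrt(2666)/31 +310019251244646/28451638141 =10926.34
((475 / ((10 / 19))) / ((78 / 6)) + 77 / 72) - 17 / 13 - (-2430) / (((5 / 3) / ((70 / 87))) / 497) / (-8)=-1976351027 / 27144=-72809.87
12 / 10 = 6 / 5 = 1.20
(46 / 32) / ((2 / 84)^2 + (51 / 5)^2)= 253575 / 18352756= 0.01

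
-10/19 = -0.53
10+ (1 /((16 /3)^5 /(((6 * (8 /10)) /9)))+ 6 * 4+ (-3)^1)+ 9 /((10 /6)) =4771037 /131072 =36.40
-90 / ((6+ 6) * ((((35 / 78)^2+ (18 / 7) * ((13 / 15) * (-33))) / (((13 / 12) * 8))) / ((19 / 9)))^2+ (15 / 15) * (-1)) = -3073731278436000 / 6551183607817187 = -0.47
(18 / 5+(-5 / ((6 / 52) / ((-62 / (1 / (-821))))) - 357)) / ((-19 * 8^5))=33091601 / 9338880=3.54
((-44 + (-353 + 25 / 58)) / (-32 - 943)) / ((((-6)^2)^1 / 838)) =3212473 / 339300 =9.47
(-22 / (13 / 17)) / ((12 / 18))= -561 / 13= -43.15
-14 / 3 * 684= -3192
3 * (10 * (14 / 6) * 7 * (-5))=-2450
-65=-65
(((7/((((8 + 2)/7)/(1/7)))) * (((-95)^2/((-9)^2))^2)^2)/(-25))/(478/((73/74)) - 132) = -27120627231096875/2215700823312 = -12240.20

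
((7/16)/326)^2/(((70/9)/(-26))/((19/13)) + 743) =8379/3455735031808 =0.00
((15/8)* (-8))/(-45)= 1/3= 0.33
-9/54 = -1/6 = -0.17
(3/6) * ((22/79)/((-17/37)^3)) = -557183/388127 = -1.44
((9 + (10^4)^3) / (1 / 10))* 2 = 20000000000180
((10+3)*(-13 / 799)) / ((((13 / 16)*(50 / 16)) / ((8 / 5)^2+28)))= -1271296 / 499375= -2.55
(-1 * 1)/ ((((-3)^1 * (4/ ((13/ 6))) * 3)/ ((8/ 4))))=13/ 108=0.12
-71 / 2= -35.50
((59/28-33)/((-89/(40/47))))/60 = 865/175686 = 0.00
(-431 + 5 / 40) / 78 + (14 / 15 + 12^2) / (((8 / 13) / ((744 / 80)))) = 11360861 / 5200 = 2184.78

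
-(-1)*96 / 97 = 96 / 97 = 0.99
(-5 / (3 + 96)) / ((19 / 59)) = -295 / 1881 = -0.16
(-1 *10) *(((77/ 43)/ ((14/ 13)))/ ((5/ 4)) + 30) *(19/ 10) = -595.27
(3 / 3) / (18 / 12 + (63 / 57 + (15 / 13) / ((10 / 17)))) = 247 / 1128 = 0.22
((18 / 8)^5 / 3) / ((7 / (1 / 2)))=19683 / 14336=1.37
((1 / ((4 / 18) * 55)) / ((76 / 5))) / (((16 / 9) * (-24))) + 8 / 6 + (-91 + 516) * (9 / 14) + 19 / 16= 1239245705 / 4494336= 275.73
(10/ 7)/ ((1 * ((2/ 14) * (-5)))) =-2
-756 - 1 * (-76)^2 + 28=-6504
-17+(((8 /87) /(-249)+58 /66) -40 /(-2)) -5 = -267265 /238293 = -1.12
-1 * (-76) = 76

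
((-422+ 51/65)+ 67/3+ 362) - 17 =-10507/195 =-53.88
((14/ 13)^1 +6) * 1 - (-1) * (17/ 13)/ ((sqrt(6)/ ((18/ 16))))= 51 * sqrt(6)/ 208 +92/ 13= 7.68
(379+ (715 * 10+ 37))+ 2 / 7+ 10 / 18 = 476711 / 63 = 7566.84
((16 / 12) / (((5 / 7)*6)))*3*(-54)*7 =-1764 / 5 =-352.80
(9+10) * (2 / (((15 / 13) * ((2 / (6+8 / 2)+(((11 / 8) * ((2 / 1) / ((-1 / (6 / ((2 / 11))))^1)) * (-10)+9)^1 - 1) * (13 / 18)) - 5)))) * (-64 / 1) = -379392 / 118151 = -3.21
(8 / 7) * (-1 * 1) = -8 / 7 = -1.14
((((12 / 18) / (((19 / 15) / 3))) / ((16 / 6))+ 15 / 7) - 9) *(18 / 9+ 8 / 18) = -12221 / 798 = -15.31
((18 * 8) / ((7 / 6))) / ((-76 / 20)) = -4320 / 133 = -32.48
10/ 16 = 5/ 8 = 0.62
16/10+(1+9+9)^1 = 20.60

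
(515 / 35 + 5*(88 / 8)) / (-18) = -244 / 63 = -3.87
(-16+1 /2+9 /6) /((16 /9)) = -63 /8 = -7.88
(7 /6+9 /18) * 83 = 415 /3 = 138.33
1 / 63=0.02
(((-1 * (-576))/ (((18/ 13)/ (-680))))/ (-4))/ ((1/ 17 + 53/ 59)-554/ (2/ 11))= -70932160/ 3055181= -23.22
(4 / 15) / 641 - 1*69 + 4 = -624971 / 9615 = -65.00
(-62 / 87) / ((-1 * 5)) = 62 / 435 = 0.14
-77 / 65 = -1.18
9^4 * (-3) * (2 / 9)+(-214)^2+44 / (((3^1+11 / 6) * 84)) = 8408688 / 203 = 41422.11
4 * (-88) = -352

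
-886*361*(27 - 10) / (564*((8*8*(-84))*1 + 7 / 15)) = 13593455 / 7579502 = 1.79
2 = 2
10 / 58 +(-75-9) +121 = 1078 / 29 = 37.17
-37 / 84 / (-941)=37 / 79044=0.00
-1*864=-864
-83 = -83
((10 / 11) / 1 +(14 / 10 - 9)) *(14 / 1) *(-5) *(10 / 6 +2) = 5152 / 3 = 1717.33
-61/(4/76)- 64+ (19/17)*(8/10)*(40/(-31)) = -645129/527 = -1224.15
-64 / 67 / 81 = -64 / 5427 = -0.01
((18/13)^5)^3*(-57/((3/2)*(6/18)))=-769117030278430261248/51185893014090757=-15025.96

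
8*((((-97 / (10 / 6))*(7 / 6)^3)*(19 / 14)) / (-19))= 4753 / 90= 52.81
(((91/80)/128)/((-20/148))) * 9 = -30303/51200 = -0.59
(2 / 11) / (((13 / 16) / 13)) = 32 / 11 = 2.91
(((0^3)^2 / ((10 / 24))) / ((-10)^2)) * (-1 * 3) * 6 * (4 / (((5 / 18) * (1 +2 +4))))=0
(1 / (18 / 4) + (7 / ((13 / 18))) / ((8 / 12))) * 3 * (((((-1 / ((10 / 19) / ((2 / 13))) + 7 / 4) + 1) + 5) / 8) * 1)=3348653 / 81120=41.28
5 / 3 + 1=8 / 3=2.67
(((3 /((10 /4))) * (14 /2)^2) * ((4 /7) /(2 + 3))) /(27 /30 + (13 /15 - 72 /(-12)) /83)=83664 /12235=6.84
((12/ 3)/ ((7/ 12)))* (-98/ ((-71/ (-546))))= -366912/ 71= -5167.77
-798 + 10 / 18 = -7177 / 9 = -797.44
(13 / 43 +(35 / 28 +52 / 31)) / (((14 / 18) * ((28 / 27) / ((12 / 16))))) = 3.00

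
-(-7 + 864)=-857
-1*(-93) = 93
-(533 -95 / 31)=-16428 / 31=-529.94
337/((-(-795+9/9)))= 337/794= 0.42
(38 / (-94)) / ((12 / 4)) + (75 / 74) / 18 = -1637 / 20868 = -0.08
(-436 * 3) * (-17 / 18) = 1235.33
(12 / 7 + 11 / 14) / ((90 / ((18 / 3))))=1 / 6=0.17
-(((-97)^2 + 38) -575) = -8872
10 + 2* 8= 26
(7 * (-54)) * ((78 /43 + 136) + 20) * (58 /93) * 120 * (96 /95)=-114260170752 /25327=-4511397.75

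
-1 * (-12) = 12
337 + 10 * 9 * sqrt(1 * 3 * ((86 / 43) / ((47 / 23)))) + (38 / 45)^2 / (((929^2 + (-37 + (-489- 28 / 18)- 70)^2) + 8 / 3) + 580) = 90 * sqrt(6486) / 47 + 833033679869 / 2471910025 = 491.22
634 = 634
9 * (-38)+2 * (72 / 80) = -1701 / 5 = -340.20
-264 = -264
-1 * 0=0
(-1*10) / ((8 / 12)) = -15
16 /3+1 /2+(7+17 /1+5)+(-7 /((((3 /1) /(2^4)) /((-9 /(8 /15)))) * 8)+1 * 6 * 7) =1867 /12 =155.58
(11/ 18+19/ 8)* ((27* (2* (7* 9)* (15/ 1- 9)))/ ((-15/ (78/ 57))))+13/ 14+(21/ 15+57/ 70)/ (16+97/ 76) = -277386801/ 49894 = -5559.52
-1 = -1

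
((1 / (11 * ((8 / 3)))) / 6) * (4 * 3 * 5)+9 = 411 / 44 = 9.34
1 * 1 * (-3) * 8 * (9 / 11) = -216 / 11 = -19.64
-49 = -49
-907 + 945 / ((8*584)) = -4236559 / 4672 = -906.80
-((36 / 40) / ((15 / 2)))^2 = -9 / 625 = -0.01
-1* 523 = -523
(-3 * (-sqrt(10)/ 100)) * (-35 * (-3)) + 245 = 63 * sqrt(10)/ 20 + 245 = 254.96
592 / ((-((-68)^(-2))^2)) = -12657774592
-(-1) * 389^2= 151321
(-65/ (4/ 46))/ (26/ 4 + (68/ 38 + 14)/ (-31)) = -880555/ 7057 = -124.78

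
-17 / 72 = -0.24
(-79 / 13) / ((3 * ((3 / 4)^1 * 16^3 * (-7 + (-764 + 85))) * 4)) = 79 / 328753152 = 0.00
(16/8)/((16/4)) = 1/2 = 0.50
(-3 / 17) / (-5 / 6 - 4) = 18 / 493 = 0.04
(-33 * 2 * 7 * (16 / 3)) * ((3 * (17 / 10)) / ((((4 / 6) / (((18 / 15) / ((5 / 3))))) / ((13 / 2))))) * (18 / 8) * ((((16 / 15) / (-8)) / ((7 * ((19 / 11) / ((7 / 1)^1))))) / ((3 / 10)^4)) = 1891573.89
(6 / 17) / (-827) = -6 / 14059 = -0.00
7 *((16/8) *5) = 70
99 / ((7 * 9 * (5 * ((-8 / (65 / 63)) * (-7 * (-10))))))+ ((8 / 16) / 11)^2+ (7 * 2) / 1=418394677 / 29882160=14.00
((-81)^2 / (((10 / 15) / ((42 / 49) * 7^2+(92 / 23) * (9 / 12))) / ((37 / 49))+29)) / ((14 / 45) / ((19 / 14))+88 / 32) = 112080906900 / 1476926117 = 75.89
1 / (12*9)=1 / 108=0.01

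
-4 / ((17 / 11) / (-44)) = 1936 / 17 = 113.88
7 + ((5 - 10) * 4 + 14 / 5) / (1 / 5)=-79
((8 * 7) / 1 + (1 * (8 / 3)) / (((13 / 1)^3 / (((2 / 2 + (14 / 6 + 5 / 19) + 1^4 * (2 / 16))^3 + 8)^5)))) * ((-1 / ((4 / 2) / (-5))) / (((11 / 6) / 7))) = 91371352834342241844309877396144732072066417015 / 10538415998705623683335358103162340769792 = 8670311.82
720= 720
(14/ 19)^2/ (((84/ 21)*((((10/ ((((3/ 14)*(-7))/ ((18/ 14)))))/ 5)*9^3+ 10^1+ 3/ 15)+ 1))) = -1715/ 15648628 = -0.00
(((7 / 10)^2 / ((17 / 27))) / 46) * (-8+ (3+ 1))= -1323 / 19550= -0.07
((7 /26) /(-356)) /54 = -7 /499824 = -0.00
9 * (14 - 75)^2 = 33489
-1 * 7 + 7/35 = -34/5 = -6.80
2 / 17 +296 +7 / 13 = 65561 / 221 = 296.66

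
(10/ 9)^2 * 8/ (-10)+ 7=487/ 81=6.01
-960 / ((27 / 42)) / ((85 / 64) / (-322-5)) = 367676.24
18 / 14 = 1.29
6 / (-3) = -2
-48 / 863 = -0.06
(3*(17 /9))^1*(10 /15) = 34 /9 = 3.78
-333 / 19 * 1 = -333 / 19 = -17.53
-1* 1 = -1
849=849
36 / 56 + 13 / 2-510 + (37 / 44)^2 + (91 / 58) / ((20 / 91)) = -972716851 / 1965040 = -495.01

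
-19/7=-2.71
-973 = -973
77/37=2.08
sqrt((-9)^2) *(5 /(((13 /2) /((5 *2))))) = 900 /13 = 69.23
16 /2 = 8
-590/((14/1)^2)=-295/98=-3.01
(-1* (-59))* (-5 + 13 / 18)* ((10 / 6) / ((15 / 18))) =-4543 / 9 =-504.78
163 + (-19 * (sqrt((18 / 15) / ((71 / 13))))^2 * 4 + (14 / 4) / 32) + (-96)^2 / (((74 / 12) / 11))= 13942655081 / 840640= 16585.76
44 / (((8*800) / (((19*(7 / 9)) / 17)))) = 1463 / 244800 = 0.01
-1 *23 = -23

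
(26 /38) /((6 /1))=13 /114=0.11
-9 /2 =-4.50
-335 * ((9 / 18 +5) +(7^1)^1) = -8375 / 2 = -4187.50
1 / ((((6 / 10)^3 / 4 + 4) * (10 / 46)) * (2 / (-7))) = -8050 / 2027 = -3.97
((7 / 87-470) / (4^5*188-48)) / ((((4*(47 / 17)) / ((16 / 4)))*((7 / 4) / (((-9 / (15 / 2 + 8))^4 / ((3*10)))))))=-1013326038 / 529956472169845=-0.00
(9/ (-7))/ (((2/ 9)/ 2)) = -81/ 7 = -11.57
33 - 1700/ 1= -1667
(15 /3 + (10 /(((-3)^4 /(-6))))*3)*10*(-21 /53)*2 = -3500 /159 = -22.01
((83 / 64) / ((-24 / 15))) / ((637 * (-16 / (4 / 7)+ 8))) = 83 / 1304576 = 0.00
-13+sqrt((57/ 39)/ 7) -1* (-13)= sqrt(1729)/ 91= 0.46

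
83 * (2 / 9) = 166 / 9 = 18.44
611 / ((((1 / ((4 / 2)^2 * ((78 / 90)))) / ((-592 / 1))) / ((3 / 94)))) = -40019.20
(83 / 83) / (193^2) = 1 / 37249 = 0.00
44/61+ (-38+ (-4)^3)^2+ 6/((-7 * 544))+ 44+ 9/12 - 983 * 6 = 528625901/116144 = 4551.47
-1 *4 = -4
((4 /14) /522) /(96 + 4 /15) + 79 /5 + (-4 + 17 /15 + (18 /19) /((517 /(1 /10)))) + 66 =179434734377 /2273238660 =78.93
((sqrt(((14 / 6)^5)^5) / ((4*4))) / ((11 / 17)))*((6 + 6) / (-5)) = -235301882417*sqrt(21) / 116917020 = -9222.68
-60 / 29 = -2.07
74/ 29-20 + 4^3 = 1350/ 29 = 46.55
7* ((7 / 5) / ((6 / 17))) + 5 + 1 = 1013 / 30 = 33.77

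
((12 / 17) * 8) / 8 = 12 / 17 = 0.71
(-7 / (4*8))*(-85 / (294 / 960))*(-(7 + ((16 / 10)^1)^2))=-4063 / 7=-580.43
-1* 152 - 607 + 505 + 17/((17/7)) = -247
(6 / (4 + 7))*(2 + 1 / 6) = 13 / 11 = 1.18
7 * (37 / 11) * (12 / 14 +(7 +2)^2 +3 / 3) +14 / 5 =107454 / 55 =1953.71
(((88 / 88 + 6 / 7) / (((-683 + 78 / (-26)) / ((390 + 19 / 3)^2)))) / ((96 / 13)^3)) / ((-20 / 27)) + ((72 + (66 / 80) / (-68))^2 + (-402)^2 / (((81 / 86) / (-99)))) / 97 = -694987707922533441139 / 3969942139699200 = -175062.43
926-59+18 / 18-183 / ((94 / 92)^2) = 1530184 / 2209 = 692.70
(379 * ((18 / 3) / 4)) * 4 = 2274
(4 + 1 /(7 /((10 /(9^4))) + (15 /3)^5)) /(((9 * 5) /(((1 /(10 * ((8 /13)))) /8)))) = 222963 /123483200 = 0.00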